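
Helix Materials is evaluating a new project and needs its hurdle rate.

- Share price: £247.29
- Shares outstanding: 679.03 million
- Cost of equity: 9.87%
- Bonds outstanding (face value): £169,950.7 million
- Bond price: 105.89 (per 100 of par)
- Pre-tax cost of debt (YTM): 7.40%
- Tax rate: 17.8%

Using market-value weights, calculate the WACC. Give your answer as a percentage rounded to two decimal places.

Market value of equity E = 247.29 × 679.03m = 167917.3287m. Market value of debt D = 169950.7m × 105.89/100 = 179960.79623m.
Total capital V = 167917.3287 + 179960.79623 = 347878.12493.
Equity: weight = 167917.3287/347878.12493 = 0.4827; cost = 9.87%.
Bonds outstanding: weight = 179960.79623/347878.12493 = 0.5173; after-tax cost = 7.4% × (1 − 17.8%) = 6.0828%.
WACC = 0.4827 × 9.8700% + 0.5173 × 6.0828% = 7.9108%.

7.91%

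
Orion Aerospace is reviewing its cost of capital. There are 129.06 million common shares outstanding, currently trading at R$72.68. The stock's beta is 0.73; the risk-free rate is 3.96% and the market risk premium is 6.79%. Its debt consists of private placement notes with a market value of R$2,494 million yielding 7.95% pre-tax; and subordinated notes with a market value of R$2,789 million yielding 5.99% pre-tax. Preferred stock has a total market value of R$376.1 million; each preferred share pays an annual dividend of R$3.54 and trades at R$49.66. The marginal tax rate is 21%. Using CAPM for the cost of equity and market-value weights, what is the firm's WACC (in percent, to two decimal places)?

7.66%

Cost of equity via CAPM: Re = 3.96% + 0.73 × 6.79% = 8.9167%.
Cost of preferred: Rp = 3.54 / 49.66 = 7.1285%.
Market value of equity E = 72.68 × 129.06m = 9380.0808m.
Total capital V = 9380.0808 + 376.1 + 2494 + 2789 = 15039.1808.
Equity: weight = 9380.0808/15039.1808 = 0.6237; cost = 8.9167%.
Preferred: weight = 376.1/15039.1808 = 0.0250; cost = 7.1285%.
Private placement notes: weight = 2494/15039.1808 = 0.1658; after-tax cost = 7.95% × (1 − 21%) = 6.2805%.
Subordinated notes: weight = 2789/15039.1808 = 0.1854; after-tax cost = 5.99% × (1 − 21%) = 4.7321%.
WACC = 0.6237 × 8.9167% + 0.0250 × 7.1285% + 0.1658 × 6.2805% + 0.1854 × 4.7321% = 7.6588%.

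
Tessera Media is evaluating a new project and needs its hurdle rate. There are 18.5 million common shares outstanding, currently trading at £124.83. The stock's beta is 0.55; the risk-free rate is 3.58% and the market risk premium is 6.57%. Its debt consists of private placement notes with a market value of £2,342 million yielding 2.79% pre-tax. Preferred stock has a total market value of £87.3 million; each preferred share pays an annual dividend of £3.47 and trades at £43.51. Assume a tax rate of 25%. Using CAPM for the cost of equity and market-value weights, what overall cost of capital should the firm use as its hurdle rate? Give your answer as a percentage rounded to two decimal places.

4.69%

Cost of equity via CAPM: Re = 3.58% + 0.55 × 6.57% = 7.1935%.
Cost of preferred: Rp = 3.47 / 43.51 = 7.9752%.
Market value of equity E = 124.83 × 18.5m = 2309.355m.
Total capital V = 2309.355 + 87.3 + 2342 = 4738.655.
Equity: weight = 2309.355/4738.655 = 0.4873; cost = 7.1935%.
Preferred: weight = 87.3/4738.655 = 0.0184; cost = 7.9752%.
Private placement notes: weight = 2342/4738.655 = 0.4942; after-tax cost = 2.79% × (1 − 25%) = 2.0925%.
WACC = 0.4873 × 7.1935% + 0.0184 × 7.9752% + 0.4942 × 2.0925% = 4.6868%.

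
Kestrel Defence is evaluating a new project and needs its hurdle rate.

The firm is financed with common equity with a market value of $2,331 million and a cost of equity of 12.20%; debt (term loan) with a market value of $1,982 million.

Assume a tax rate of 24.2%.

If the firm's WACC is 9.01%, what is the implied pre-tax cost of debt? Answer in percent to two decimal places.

6.94%

Total capital V = 2331 + 1982 = 4313.
Equity weight = 2331/4313 = 0.5405.
Term loan weight = 1982/4313 = 0.4595.
Equity contribution = 0.5405 × 12.2% = 6.5936%.
Remaining for debt = 9.01% − 6.5936% = 2.4164%.
Rd × (1 − 24.2%) × 0.4595 = 2.4164%  ⇒  Rd = 6.9371%.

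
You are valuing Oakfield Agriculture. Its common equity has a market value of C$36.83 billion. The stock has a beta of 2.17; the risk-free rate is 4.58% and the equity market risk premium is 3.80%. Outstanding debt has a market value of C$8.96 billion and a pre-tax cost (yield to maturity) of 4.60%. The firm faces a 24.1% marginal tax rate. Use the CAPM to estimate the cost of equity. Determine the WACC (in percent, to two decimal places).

11.00%

Cost of equity via CAPM: Re = 4.58% + 2.17 × 3.8% = 12.8260%.
Total capital V = 36.83 + 8.96 = 45.79.
Equity: weight = 36.83/45.79 = 0.8043; cost = 12.826%.
Debt: weight = 8.96/45.79 = 0.1957; after-tax cost = 4.6% × (1 − 24.1%) = 3.4914%.
WACC = 0.8043 × 12.8260% + 0.1957 × 3.4914% = 10.9994%.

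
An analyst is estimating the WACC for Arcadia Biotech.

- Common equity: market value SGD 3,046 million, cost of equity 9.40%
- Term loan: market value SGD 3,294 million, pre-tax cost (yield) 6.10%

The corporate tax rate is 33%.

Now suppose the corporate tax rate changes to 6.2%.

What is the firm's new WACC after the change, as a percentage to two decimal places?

7.49%

After the change:
Total capital V = 3046 + 3294 = 6340.
Equity: weight = 3046/6340 = 0.4804; cost = 9.4%.
Term loan: weight = 3294/6340 = 0.5196; after-tax cost = 6.1% × (1 − 6.2%) = 5.7218%.
WACC = 0.4804 × 9.4000% + 0.5196 × 5.7218% = 7.4890%.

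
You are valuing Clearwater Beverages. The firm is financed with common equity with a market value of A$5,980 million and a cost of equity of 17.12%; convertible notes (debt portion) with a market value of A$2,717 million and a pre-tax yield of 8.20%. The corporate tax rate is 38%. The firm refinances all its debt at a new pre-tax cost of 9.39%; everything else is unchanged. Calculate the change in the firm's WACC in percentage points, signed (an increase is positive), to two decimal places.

Current WACC:
Total capital V = 5980 + 2717 = 8697.
Equity: weight = 5980/8697 = 0.6876; cost = 17.12%.
Convertible notes (debt portion): weight = 2717/8697 = 0.3124; after-tax cost = 8.2% × (1 − 38%) = 5.0840%.
WACC = 0.6876 × 17.1200% + 0.3124 × 5.0840% = 13.3599%.
After the change:
Total capital V = 5980 + 2717 = 8697.
Equity: weight = 5980/8697 = 0.6876; cost = 17.12%.
Convertible notes (debt portion): weight = 2717/8697 = 0.3124; after-tax cost = 9.39% × (1 − 38%) = 5.8218%.
WACC = 0.6876 × 17.1200% + 0.3124 × 5.8218% = 13.5904%.
Change in WACC = 13.5904% − 13.3599% = 0.2305 pp.

+0.23 pp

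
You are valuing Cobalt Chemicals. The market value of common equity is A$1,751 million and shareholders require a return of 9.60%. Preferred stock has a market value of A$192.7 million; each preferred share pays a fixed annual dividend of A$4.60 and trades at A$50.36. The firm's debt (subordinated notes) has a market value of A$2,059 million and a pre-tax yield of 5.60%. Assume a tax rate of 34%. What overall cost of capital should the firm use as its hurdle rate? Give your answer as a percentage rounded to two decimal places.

Cost of preferred: Rp = 4.6 / 50.36 = 9.1342%.
Total capital V = 1751 + 192.7 + 2059 = 4002.7.
Equity: weight = 1751/4002.7 = 0.4375; cost = 9.6%.
Preferred: weight = 192.7/4002.7 = 0.0481; cost = 9.1342%.
Subordinated notes: weight = 2059/4002.7 = 0.5144; after-tax cost = 5.6% × (1 − 34%) = 3.6960%.
WACC = 0.4375 × 9.6000% + 0.0481 × 9.1342% + 0.5144 × 3.6960% = 6.5405%.

6.54%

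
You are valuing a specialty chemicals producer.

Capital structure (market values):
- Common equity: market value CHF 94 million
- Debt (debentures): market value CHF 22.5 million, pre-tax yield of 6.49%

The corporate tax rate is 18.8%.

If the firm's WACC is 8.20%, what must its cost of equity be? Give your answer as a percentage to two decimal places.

8.90%

Total capital V = 94 + 22.5 = 116.5.
Equity weight = 94/116.5 = 0.8069.
Debentures weight = 22.5/116.5 = 0.1931.
Debt contribution = 0.1931 × 6.49% × (1 − 18.8%) = 1.0178%.
Required equity contribution = 8.2% − 1.0178% = 7.1822%.
Re = 7.1822% / 0.8069 = 8.9014%.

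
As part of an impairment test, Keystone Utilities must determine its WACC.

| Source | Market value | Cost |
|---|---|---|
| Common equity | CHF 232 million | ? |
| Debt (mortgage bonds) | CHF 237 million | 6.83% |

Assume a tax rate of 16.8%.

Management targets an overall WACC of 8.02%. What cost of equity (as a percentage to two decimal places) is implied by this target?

10.41%

Total capital V = 232 + 237 = 469.
Equity weight = 232/469 = 0.4947.
Mortgage bonds weight = 237/469 = 0.5053.
Debt contribution = 0.5053 × 6.83% × (1 − 16.8%) = 2.8716%.
Required equity contribution = 8.02% − 2.8716% = 5.1484%.
Re = 5.1484% / 0.4947 = 10.4078%.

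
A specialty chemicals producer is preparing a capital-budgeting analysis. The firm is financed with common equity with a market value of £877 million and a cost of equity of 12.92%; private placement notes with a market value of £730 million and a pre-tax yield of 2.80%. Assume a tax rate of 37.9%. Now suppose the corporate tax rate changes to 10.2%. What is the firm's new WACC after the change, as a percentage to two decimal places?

8.19%

After the change:
Total capital V = 877 + 730 = 1607.
Equity: weight = 877/1607 = 0.5457; cost = 12.92%.
Private placement notes: weight = 730/1607 = 0.4543; after-tax cost = 2.8% × (1 − 10.2%) = 2.5144%.
WACC = 0.5457 × 12.9200% + 0.4543 × 2.5144% = 8.1931%.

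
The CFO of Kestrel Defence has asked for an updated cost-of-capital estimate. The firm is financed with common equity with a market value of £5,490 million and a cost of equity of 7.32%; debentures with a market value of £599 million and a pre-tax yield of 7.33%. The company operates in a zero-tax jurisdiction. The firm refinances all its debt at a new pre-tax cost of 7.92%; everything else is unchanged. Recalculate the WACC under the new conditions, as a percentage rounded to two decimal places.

After the change:
Total capital V = 5490 + 599 = 6089.
Equity: weight = 5490/6089 = 0.9016; cost = 7.32%.
Debentures: weight = 599/6089 = 0.0984; after-tax cost = 7.92% × (1 − 0%) = 7.9200%.
WACC = 0.9016 × 7.3200% + 0.0984 × 7.9200% = 7.3790%.

7.38%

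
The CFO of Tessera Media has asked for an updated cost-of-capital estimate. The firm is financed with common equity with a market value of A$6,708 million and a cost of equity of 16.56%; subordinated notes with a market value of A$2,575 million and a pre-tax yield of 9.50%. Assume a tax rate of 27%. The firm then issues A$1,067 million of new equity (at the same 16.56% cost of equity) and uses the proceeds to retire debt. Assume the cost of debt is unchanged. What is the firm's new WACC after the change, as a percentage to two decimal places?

15.00%

After the change:
Total capital V = 7775 + 1508 = 9283.
Equity: weight = 7775/9283 = 0.8376; cost = 16.56%.
Subordinated notes: weight = 1508/9283 = 0.1624; after-tax cost = 9.5% × (1 − 27%) = 6.9350%.
WACC = 0.8376 × 16.5600% + 0.1624 × 6.9350% = 14.9964%.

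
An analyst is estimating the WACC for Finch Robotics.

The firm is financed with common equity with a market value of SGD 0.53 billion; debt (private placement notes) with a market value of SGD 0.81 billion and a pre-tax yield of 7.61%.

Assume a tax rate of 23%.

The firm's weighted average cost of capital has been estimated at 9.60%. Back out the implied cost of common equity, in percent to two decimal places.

Total capital V = 0.53 + 0.81 = 1.34.
Equity weight = 0.53/1.34 = 0.3955.
Private placement notes weight = 0.81/1.34 = 0.6045.
Debt contribution = 0.6045 × 7.61% × (1 − 23%) = 3.5421%.
Required equity contribution = 9.6% − 3.5421% = 6.0579%.
Re = 6.0579% / 0.3955 = 15.3163%.

15.32%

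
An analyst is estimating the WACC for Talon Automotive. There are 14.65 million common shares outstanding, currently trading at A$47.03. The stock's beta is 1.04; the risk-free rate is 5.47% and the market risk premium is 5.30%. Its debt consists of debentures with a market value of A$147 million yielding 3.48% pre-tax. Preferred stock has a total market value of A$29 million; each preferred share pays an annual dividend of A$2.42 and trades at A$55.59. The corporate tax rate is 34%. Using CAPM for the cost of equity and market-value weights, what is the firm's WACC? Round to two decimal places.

Cost of equity via CAPM: Re = 5.47% + 1.04 × 5.3% = 10.9820%.
Cost of preferred: Rp = 2.42 / 55.59 = 4.3533%.
Market value of equity E = 47.03 × 14.65m = 688.9895m.
Total capital V = 688.9895 + 29 + 147 = 864.9895.
Equity: weight = 688.9895/864.9895 = 0.7965; cost = 10.982%.
Preferred: weight = 29/864.9895 = 0.0335; cost = 4.3533%.
Debentures: weight = 147/864.9895 = 0.1699; after-tax cost = 3.48% × (1 − 34%) = 2.2968%.
WACC = 0.7965 × 10.9820% + 0.0335 × 4.3533% + 0.1699 × 2.2968% = 9.2838%.

9.28%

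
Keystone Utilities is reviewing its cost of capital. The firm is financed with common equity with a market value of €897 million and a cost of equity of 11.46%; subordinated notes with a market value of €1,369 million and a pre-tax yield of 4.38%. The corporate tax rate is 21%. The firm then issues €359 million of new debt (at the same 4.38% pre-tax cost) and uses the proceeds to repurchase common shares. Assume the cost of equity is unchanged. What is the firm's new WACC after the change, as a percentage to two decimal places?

After the change:
Total capital V = 538 + 1728 = 2266.
Equity: weight = 538/2266 = 0.2374; cost = 11.46%.
Subordinated notes: weight = 1728/2266 = 0.7626; after-tax cost = 4.38% × (1 − 21%) = 3.4602%.
WACC = 0.2374 × 11.4600% + 0.7626 × 3.4602% = 5.3595%.

5.36%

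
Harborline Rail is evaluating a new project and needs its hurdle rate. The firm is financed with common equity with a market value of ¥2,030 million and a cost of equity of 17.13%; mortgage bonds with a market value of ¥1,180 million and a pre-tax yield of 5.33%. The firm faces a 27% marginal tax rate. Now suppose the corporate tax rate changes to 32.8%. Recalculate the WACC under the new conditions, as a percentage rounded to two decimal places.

12.15%

After the change:
Total capital V = 2030 + 1180 = 3210.
Equity: weight = 2030/3210 = 0.6324; cost = 17.13%.
Mortgage bonds: weight = 1180/3210 = 0.3676; after-tax cost = 5.33% × (1 − 32.8%) = 3.5818%.
WACC = 0.6324 × 17.1300% + 0.3676 × 3.5818% = 12.1497%.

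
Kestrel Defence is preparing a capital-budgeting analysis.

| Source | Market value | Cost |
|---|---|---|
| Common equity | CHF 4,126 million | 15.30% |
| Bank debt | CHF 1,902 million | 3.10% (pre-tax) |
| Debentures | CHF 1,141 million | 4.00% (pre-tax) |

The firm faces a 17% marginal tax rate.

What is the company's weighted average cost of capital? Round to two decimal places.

Total capital V = 4126 + 1902 + 1141 = 7169.
Equity: weight = 4126/7169 = 0.5755; cost = 15.3%.
Bank debt: weight = 1902/7169 = 0.2653; after-tax cost = 3.1% × (1 − 17%) = 2.5730%.
Debentures: weight = 1141/7169 = 0.1592; after-tax cost = 4% × (1 − 17%) = 3.3200%.
WACC = 0.5755 × 15.3000% + 0.2653 × 2.5730% + 0.1592 × 3.3200% = 10.0167%.

10.02%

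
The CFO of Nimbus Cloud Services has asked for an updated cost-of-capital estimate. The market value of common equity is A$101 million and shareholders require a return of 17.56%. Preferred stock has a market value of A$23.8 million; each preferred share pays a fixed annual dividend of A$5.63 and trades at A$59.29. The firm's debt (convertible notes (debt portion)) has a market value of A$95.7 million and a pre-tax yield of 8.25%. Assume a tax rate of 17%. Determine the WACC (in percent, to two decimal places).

12.04%

Cost of preferred: Rp = 5.63 / 59.29 = 9.4957%.
Total capital V = 101 + 23.8 + 95.7 = 220.5.
Equity: weight = 101/220.5 = 0.4580; cost = 17.56%.
Preferred: weight = 23.8/220.5 = 0.1079; cost = 9.4957%.
Convertible notes (debt portion): weight = 95.7/220.5 = 0.4340; after-tax cost = 8.25% × (1 − 17%) = 6.8475%.
WACC = 0.4580 × 17.5600% + 0.1079 × 9.4957% + 0.4340 × 6.8475% = 12.0402%.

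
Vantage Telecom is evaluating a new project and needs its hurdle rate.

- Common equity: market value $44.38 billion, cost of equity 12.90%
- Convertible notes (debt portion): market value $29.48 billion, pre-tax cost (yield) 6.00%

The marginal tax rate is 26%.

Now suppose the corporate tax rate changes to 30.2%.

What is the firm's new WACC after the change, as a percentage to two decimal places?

9.42%

After the change:
Total capital V = 44.38 + 29.48 = 73.86.
Equity: weight = 44.38/73.86 = 0.6009; cost = 12.9%.
Convertible notes (debt portion): weight = 29.48/73.86 = 0.3991; after-tax cost = 6% × (1 − 30.2%) = 4.1880%.
WACC = 0.6009 × 12.9000% + 0.3991 × 4.1880% = 9.4227%.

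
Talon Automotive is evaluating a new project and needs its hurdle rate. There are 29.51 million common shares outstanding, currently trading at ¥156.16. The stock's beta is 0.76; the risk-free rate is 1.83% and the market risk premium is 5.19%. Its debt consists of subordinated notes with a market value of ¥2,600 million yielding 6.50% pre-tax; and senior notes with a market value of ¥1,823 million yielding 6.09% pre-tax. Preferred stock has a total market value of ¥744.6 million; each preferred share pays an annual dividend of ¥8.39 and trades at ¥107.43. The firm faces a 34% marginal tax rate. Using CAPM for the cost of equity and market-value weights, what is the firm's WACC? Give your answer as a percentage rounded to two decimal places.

Cost of equity via CAPM: Re = 1.83% + 0.76 × 5.19% = 5.7744%.
Cost of preferred: Rp = 8.39 / 107.43 = 7.8097%.
Market value of equity E = 156.16 × 29.51m = 4608.2816m.
Total capital V = 4608.2816 + 744.6 + 2600 + 1823 = 9775.8816.
Equity: weight = 4608.2816/9775.8816 = 0.4714; cost = 5.7744%.
Preferred: weight = 744.6/9775.8816 = 0.0762; cost = 7.8097%.
Subordinated notes: weight = 2600/9775.8816 = 0.2660; after-tax cost = 6.5% × (1 − 34%) = 4.2900%.
Senior notes: weight = 1823/9775.8816 = 0.1865; after-tax cost = 6.09% × (1 − 34%) = 4.0194%.
WACC = 0.4714 × 5.7744% + 0.0762 × 7.8097% + 0.2660 × 4.2900% + 0.1865 × 4.0194% = 5.2074%.

5.21%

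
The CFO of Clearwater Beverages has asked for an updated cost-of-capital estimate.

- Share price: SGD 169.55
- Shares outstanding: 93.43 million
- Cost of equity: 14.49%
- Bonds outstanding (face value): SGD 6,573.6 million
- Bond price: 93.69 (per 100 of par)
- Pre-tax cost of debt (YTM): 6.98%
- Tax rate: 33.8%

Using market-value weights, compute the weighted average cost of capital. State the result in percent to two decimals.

Market value of equity E = 169.55 × 93.43m = 15841.0565m. Market value of debt D = 6573.6m × 93.69/100 = 6158.80584m.
Total capital V = 15841.0565 + 6158.80584 = 21999.86234.
Equity: weight = 15841.0565/21999.86234 = 0.7201; cost = 14.49%.
Bonds outstanding: weight = 6158.80584/21999.86234 = 0.2799; after-tax cost = 6.98% × (1 − 33.8%) = 4.6208%.
WACC = 0.7201 × 14.4900% + 0.2799 × 4.6208% = 11.7271%.

11.73%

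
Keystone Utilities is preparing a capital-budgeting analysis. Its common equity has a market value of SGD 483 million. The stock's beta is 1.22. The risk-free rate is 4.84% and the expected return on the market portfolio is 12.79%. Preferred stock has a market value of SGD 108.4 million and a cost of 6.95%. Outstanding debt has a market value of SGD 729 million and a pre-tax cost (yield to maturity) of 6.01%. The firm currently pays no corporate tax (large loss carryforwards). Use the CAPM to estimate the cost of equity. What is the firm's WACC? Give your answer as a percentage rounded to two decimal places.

9.21%

Market risk premium = 12.79% − 4.84% = 7.95%.
Cost of equity via CAPM: Re = 4.84% + 1.22 × 7.95% = 14.5390%.
Total capital V = 483 + 108.4 + 729 = 1320.4.
Equity: weight = 483/1320.4 = 0.3658; cost = 14.539%.
Preferred: weight = 108.4/1320.4 = 0.0821; cost = 6.95%.
Debt: weight = 729/1320.4 = 0.5521; after-tax cost = 6.01% × (1 − 0%) = 6.0100%.
WACC = 0.3658 × 14.5390% + 0.0821 × 6.9500% + 0.5521 × 6.0100% = 9.2071%.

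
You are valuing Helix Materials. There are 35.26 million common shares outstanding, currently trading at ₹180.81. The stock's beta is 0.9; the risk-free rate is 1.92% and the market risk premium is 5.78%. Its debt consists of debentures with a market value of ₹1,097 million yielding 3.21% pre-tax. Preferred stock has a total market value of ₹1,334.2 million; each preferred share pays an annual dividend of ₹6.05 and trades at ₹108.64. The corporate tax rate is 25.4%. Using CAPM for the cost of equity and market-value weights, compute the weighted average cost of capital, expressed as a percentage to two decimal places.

6.30%

Cost of equity via CAPM: Re = 1.92% + 0.9 × 5.78% = 7.1220%.
Cost of preferred: Rp = 6.05 / 108.64 = 5.5689%.
Market value of equity E = 180.81 × 35.26m = 6375.3606m.
Total capital V = 6375.3606 + 1334.2 + 1097 = 8806.5606.
Equity: weight = 6375.3606/8806.5606 = 0.7239; cost = 7.122%.
Preferred: weight = 1334.2/8806.5606 = 0.1515; cost = 5.5689%.
Debentures: weight = 1097/8806.5606 = 0.1246; after-tax cost = 3.21% × (1 − 25.4%) = 2.3947%.
WACC = 0.7239 × 7.1220% + 0.1515 × 5.5689% + 0.1246 × 2.3947% = 6.2978%.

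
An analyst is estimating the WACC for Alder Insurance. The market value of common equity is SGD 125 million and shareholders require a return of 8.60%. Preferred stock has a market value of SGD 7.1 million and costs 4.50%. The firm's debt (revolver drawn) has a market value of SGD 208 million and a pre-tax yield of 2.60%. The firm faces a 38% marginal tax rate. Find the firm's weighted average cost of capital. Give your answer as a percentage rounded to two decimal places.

Total capital V = 125 + 7.1 + 208 = 340.1.
Equity: weight = 125/340.1 = 0.3675; cost = 8.6%.
Preferred: weight = 7.1/340.1 = 0.0209; cost = 4.5%.
Revolver drawn: weight = 208/340.1 = 0.6116; after-tax cost = 2.6% × (1 − 38%) = 1.6120%.
WACC = 0.3675 × 8.6000% + 0.0209 × 4.5000% + 0.6116 × 1.6120% = 4.2407%.

4.24%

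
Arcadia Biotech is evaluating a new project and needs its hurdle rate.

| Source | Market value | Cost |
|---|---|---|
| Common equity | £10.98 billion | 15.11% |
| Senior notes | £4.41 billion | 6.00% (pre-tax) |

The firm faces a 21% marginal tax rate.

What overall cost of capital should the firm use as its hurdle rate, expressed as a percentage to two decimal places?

12.14%

Total capital V = 10.98 + 4.41 = 15.39.
Equity: weight = 10.98/15.39 = 0.7135; cost = 15.11%.
Senior notes: weight = 4.41/15.39 = 0.2865; after-tax cost = 6% × (1 − 21%) = 4.7400%.
WACC = 0.7135 × 15.1100% + 0.2865 × 4.7400% = 12.1385%.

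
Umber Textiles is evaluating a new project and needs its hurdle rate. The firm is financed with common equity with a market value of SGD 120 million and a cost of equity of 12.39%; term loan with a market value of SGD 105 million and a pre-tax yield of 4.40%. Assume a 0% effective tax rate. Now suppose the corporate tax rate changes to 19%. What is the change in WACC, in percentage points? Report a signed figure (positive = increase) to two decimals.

Current WACC:
Total capital V = 120 + 105 = 225.
Equity: weight = 120/225 = 0.5333; cost = 12.39%.
Term loan: weight = 105/225 = 0.4667; after-tax cost = 4.4% × (1 − 0%) = 4.4000%.
WACC = 0.5333 × 12.3900% + 0.4667 × 4.4000% = 8.6613%.
After the change:
Total capital V = 120 + 105 = 225.
Equity: weight = 120/225 = 0.5333; cost = 12.39%.
Term loan: weight = 105/225 = 0.4667; after-tax cost = 4.4% × (1 − 19%) = 3.5640%.
WACC = 0.5333 × 12.3900% + 0.4667 × 3.5640% = 8.2712%.
Change in WACC = 8.2712% − 8.6613% = -0.3901 pp.

-0.39 pp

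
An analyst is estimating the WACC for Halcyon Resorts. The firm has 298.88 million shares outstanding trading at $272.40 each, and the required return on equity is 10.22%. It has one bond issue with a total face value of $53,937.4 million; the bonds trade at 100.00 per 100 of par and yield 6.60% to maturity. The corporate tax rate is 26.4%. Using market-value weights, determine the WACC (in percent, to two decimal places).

8.08%

Market value of equity E = 272.4 × 298.88m = 81414.912m. Market value of debt D = 53937.4m × 100.0/100 = 53937.4m.
Total capital V = 81414.912 + 53937.4 = 135352.312.
Equity: weight = 81414.912/135352.312 = 0.6015; cost = 10.22%.
Bonds outstanding: weight = 53937.4/135352.312 = 0.3985; after-tax cost = 6.6% × (1 − 26.4%) = 4.8576%.
WACC = 0.6015 × 10.2200% + 0.3985 × 4.8576% = 8.0831%.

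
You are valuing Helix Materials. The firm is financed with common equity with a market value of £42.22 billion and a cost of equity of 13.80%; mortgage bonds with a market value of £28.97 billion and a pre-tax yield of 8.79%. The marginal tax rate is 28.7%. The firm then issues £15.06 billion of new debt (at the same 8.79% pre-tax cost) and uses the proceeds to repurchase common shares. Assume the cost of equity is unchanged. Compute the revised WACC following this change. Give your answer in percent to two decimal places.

After the change:
Total capital V = 27.16 + 44.03 = 71.19.
Equity: weight = 27.16/71.19 = 0.3815; cost = 13.8%.
Mortgage bonds: weight = 44.03/71.19 = 0.6185; after-tax cost = 8.79% × (1 − 28.7%) = 6.2673%.
WACC = 0.3815 × 13.8000% + 0.6185 × 6.2673% = 9.1411%.

9.14%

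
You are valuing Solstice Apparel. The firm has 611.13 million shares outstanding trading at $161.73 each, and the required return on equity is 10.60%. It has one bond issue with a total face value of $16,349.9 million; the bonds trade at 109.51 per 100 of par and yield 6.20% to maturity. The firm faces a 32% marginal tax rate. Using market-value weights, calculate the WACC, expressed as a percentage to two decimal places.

9.62%

Market value of equity E = 161.73 × 611.13m = 98838.0549m. Market value of debt D = 16349.9m × 109.51/100 = 17904.77549m.
Total capital V = 98838.0549 + 17904.77549 = 116742.83039.
Equity: weight = 98838.0549/116742.83039 = 0.8466; cost = 10.6%.
Bonds outstanding: weight = 17904.77549/116742.83039 = 0.1534; after-tax cost = 6.2% × (1 − 32%) = 4.2160%.
WACC = 0.8466 × 10.6000% + 0.1534 × 4.2160% = 9.6209%.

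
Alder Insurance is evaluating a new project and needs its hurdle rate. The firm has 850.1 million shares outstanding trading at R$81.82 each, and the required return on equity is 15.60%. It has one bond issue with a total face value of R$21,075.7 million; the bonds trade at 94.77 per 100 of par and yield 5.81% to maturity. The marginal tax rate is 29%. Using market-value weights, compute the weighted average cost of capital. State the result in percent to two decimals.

Market value of equity E = 81.82 × 850.1m = 69555.182m. Market value of debt D = 21075.7m × 94.77/100 = 19973.44089m.
Total capital V = 69555.182 + 19973.44089 = 89528.62289.
Equity: weight = 69555.182/89528.62289 = 0.7769; cost = 15.6%.
Bonds outstanding: weight = 19973.44089/89528.62289 = 0.2231; after-tax cost = 5.81% × (1 − 29%) = 4.1251%.
WACC = 0.7769 × 15.6000% + 0.2231 × 4.1251% = 13.0400%.

13.04%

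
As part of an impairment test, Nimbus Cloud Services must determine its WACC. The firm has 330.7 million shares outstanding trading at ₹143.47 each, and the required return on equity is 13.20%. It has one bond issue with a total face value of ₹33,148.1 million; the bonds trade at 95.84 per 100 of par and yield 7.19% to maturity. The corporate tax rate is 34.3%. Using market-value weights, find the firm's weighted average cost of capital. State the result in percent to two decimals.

9.80%

Market value of equity E = 143.47 × 330.7m = 47445.529m. Market value of debt D = 33148.1m × 95.84/100 = 31769.13904m.
Total capital V = 47445.529 + 31769.13904 = 79214.66804.
Equity: weight = 47445.529/79214.66804 = 0.5989; cost = 13.2%.
Bonds outstanding: weight = 31769.13904/79214.66804 = 0.4011; after-tax cost = 7.19% × (1 − 34.3%) = 4.7238%.
WACC = 0.5989 × 13.2000% + 0.4011 × 4.7238% = 9.8006%.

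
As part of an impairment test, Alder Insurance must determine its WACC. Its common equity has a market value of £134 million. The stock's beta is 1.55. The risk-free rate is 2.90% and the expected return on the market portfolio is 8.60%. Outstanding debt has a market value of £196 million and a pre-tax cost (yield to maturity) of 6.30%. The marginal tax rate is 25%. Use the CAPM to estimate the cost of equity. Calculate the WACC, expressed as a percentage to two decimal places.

7.57%

Market risk premium = 8.6% − 2.9% = 5.7%.
Cost of equity via CAPM: Re = 2.9% + 1.55 × 5.7% = 11.7350%.
Total capital V = 134 + 196 = 330.
Equity: weight = 134/330 = 0.4061; cost = 11.735%.
Debt: weight = 196/330 = 0.5939; after-tax cost = 6.3% × (1 − 25%) = 4.7250%.
WACC = 0.4061 × 11.7350% + 0.5939 × 4.7250% = 7.5715%.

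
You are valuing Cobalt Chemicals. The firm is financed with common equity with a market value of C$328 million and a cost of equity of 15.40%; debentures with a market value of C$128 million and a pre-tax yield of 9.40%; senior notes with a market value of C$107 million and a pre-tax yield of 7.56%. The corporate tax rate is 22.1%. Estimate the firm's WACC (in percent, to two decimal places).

Total capital V = 328 + 128 + 107 = 563.
Equity: weight = 328/563 = 0.5826; cost = 15.4%.
Debentures: weight = 128/563 = 0.2274; after-tax cost = 9.4% × (1 − 22.1%) = 7.3226%.
Senior notes: weight = 107/563 = 0.1901; after-tax cost = 7.56% × (1 − 22.1%) = 5.8892%.
WACC = 0.5826 × 15.4000% + 0.2274 × 7.3226% + 0.1901 × 5.8892% = 11.7560%.

11.76%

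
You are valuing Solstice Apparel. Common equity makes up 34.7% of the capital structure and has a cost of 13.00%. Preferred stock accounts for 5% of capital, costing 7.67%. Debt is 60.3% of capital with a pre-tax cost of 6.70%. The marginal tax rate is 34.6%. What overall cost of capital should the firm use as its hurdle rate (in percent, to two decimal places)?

After-tax cost of debt = 6.7% × (1 − 34.6%) = 4.3818%.
WACC = 0.347 × 13.0000% + 0.050 × 7.6700% + 0.603 × 4.3818% = 7.5367%.

7.54%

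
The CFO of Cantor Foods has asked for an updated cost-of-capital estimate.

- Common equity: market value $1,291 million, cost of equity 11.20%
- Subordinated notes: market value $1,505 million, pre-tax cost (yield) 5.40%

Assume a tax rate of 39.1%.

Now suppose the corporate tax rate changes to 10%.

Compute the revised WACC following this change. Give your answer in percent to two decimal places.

7.79%

After the change:
Total capital V = 1291 + 1505 = 2796.
Equity: weight = 1291/2796 = 0.4617; cost = 11.2%.
Subordinated notes: weight = 1505/2796 = 0.5383; after-tax cost = 5.4% × (1 − 10%) = 4.8600%.
WACC = 0.4617 × 11.2000% + 0.5383 × 4.8600% = 7.7874%.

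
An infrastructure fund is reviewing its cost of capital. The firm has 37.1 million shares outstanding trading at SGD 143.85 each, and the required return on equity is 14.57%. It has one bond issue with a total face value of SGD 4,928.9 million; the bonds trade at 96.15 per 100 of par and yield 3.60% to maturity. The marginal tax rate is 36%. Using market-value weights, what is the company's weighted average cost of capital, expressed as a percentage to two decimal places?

8.80%

Market value of equity E = 143.85 × 37.1m = 5336.835m. Market value of debt D = 4928.9m × 96.15/100 = 4739.13735m.
Total capital V = 5336.835 + 4739.13735 = 10075.97235.
Equity: weight = 5336.835/10075.97235 = 0.5297; cost = 14.57%.
Bonds outstanding: weight = 4739.13735/10075.97235 = 0.4703; after-tax cost = 3.6% × (1 − 36%) = 2.3040%.
WACC = 0.5297 × 14.5700% + 0.4703 × 2.3040% = 8.8008%.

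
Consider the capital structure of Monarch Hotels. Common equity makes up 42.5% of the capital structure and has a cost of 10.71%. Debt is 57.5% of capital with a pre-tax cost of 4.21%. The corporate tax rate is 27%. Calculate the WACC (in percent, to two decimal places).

6.32%

After-tax cost of debt = 4.21% × (1 − 27%) = 3.0733%.
WACC = 0.425 × 10.7100% + 0.575 × 3.0733% = 6.3189%.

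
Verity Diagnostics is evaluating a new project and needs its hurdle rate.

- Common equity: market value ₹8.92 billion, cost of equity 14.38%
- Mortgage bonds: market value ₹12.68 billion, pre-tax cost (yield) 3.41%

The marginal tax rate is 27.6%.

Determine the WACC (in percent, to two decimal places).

7.39%

Total capital V = 8.92 + 12.68 = 21.6.
Equity: weight = 8.92/21.6 = 0.4130; cost = 14.38%.
Mortgage bonds: weight = 12.68/21.6 = 0.5870; after-tax cost = 3.41% × (1 − 27.6%) = 2.4688%.
WACC = 0.4130 × 14.3800% + 0.5870 × 2.4688% = 7.3877%.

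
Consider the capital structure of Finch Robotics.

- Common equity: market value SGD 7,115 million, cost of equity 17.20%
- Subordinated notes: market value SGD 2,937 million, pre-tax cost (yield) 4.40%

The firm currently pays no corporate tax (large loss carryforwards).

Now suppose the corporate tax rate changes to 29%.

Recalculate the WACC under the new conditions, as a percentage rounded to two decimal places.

After the change:
Total capital V = 7115 + 2937 = 10052.
Equity: weight = 7115/10052 = 0.7078; cost = 17.2%.
Subordinated notes: weight = 2937/10052 = 0.2922; after-tax cost = 4.4% × (1 − 29%) = 3.1240%.
WACC = 0.7078 × 17.2000% + 0.2922 × 3.1240% = 13.0873%.

13.09%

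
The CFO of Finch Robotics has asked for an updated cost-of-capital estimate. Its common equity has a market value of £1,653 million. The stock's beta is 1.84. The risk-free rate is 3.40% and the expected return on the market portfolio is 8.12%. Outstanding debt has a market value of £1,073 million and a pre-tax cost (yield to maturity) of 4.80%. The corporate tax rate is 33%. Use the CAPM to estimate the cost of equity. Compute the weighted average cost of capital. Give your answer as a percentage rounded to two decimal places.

Market risk premium = 8.12% − 3.4% = 4.72%.
Cost of equity via CAPM: Re = 3.4% + 1.84 × 4.72% = 12.0848%.
Total capital V = 1653 + 1073 = 2726.
Equity: weight = 1653/2726 = 0.6064; cost = 12.0848%.
Debt: weight = 1073/2726 = 0.3936; after-tax cost = 4.8% × (1 − 33%) = 3.2160%.
WACC = 0.6064 × 12.0848% + 0.3936 × 3.2160% = 8.5939%.

8.59%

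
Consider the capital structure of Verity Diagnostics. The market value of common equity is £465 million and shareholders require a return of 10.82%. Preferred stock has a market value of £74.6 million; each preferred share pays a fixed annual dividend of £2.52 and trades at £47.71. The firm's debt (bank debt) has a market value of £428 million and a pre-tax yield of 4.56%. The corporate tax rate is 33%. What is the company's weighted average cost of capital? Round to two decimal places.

Cost of preferred: Rp = 2.52 / 47.71 = 5.2819%.
Total capital V = 465 + 74.6 + 428 = 967.6.
Equity: weight = 465/967.6 = 0.4806; cost = 10.82%.
Preferred: weight = 74.6/967.6 = 0.0771; cost = 5.2819%.
Bank debt: weight = 428/967.6 = 0.4423; after-tax cost = 4.56% × (1 − 33%) = 3.0552%.
WACC = 0.4806 × 10.8200% + 0.0771 × 5.2819% + 0.4423 × 3.0552% = 6.9584%.

6.96%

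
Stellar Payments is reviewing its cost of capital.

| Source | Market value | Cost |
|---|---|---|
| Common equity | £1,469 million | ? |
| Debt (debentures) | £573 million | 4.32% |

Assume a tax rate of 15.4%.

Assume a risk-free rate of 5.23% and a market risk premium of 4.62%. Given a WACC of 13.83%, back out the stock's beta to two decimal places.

Total capital V = 1469 + 573 = 2042.
Equity weight = 1469/2042 = 0.7194.
Debentures weight = 573/2042 = 0.2806.
Debt contribution = 0.2806 × 4.32% × (1 − 15.4%) = 1.0255%.
Required equity contribution = 13.83% − 1.0255% = 12.8045%  ⇒  Re = 17.7990%.
CAPM: 17.7990% = 5.23% + β × 4.62%  ⇒  β = 2.7206.

2.72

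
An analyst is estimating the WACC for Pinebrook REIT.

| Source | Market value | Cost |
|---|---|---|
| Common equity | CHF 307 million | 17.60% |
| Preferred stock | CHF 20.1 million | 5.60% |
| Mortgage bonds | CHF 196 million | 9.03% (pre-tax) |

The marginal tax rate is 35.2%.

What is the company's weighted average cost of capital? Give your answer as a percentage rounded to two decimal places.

Total capital V = 307 + 20.1 + 196 = 523.1.
Equity: weight = 307/523.1 = 0.5869; cost = 17.6%.
Preferred: weight = 20.1/523.1 = 0.0384; cost = 5.6%.
Mortgage bonds: weight = 196/523.1 = 0.3747; after-tax cost = 9.03% × (1 − 35.2%) = 5.8514%.
WACC = 0.5869 × 17.6000% + 0.0384 × 5.6000% + 0.3747 × 5.8514% = 12.7368%.

12.74%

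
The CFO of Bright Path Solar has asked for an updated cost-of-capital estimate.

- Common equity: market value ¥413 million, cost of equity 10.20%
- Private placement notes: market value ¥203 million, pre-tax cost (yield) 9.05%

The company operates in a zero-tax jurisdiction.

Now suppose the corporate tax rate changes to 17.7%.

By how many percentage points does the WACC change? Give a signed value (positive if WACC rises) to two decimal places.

-0.53 pp

Current WACC:
Total capital V = 413 + 203 = 616.
Equity: weight = 413/616 = 0.6705; cost = 10.2%.
Private placement notes: weight = 203/616 = 0.3295; after-tax cost = 9.05% × (1 − 0%) = 9.0500%.
WACC = 0.6705 × 10.2000% + 0.3295 × 9.0500% = 9.8210%.
After the change:
Total capital V = 413 + 203 = 616.
Equity: weight = 413/616 = 0.6705; cost = 10.2%.
Private placement notes: weight = 203/616 = 0.3295; after-tax cost = 9.05% × (1 − 17.7%) = 7.4482%.
WACC = 0.6705 × 10.2000% + 0.3295 × 7.4482% = 9.2931%.
Change in WACC = 9.2931% − 9.8210% = -0.5279 pp.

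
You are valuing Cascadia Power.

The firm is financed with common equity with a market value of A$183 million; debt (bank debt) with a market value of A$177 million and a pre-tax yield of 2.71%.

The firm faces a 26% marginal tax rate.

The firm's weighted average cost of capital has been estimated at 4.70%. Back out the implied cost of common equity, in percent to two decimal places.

Total capital V = 183 + 177 = 360.
Equity weight = 183/360 = 0.5083.
Bank debt weight = 177/360 = 0.4917.
Debt contribution = 0.4917 × 2.71% × (1 − 26%) = 0.9860%.
Required equity contribution = 4.7% − 0.9860% = 3.7140%.
Re = 3.7140% / 0.5083 = 7.3063%.

7.31%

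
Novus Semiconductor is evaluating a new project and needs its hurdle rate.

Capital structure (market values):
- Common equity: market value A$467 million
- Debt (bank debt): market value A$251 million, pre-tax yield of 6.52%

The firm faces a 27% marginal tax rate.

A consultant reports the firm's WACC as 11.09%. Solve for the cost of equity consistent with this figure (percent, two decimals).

Total capital V = 467 + 251 = 718.
Equity weight = 467/718 = 0.6504.
Bank debt weight = 251/718 = 0.3496.
Debt contribution = 0.3496 × 6.52% × (1 − 27%) = 1.6639%.
Required equity contribution = 11.09% − 1.6639% = 9.4261%.
Re = 9.4261% / 0.6504 = 14.4924%.

14.49%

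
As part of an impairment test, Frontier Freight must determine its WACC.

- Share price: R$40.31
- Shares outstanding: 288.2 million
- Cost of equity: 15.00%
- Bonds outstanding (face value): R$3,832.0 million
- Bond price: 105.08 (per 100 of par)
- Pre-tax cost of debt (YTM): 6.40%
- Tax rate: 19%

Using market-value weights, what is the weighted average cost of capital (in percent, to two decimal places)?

Market value of equity E = 40.31 × 288.2m = 11617.342m. Market value of debt D = 3832m × 105.08/100 = 4026.6656m.
Total capital V = 11617.342 + 4026.6656 = 15644.0076.
Equity: weight = 11617.342/15644.0076 = 0.7426; cost = 15%.
Bonds outstanding: weight = 4026.6656/15644.0076 = 0.2574; after-tax cost = 6.4% × (1 − 19%) = 5.1840%.
WACC = 0.7426 × 15.0000% + 0.2574 × 5.1840% = 12.4734%.

12.47%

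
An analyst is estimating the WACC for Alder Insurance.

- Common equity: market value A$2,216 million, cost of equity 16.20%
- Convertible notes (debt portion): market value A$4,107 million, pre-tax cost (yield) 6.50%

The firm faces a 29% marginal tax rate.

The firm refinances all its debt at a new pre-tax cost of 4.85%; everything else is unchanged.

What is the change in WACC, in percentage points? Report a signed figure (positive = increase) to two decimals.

Current WACC:
Total capital V = 2216 + 4107 = 6323.
Equity: weight = 2216/6323 = 0.3505; cost = 16.2%.
Convertible notes (debt portion): weight = 4107/6323 = 0.6495; after-tax cost = 6.5% × (1 − 29%) = 4.6150%.
WACC = 0.3505 × 16.2000% + 0.6495 × 4.6150% = 8.6752%.
After the change:
Total capital V = 2216 + 4107 = 6323.
Equity: weight = 2216/6323 = 0.3505; cost = 16.2%.
Convertible notes (debt portion): weight = 4107/6323 = 0.6495; after-tax cost = 4.85% × (1 − 29%) = 3.4435%.
WACC = 0.3505 × 16.2000% + 0.6495 × 3.4435% = 7.9142%.
Change in WACC = 7.9142% − 8.6752% = -0.7609 pp.

-0.76 pp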